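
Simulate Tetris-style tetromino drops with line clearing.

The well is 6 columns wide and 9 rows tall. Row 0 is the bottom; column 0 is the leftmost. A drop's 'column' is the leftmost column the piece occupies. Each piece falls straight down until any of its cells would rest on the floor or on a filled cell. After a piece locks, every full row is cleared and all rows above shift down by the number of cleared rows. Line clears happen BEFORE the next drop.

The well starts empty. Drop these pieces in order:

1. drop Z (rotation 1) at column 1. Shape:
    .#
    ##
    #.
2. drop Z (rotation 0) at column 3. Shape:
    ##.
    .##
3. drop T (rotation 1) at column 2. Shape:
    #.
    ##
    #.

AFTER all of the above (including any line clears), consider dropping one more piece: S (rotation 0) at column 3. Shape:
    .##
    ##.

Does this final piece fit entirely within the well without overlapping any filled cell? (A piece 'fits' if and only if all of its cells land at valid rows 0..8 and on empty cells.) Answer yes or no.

Drop 1: Z rot1 at col 1 lands with bottom-row=0; cleared 0 line(s) (total 0); column heights now [0 2 3 0 0 0], max=3
Drop 2: Z rot0 at col 3 lands with bottom-row=0; cleared 0 line(s) (total 0); column heights now [0 2 3 2 2 1], max=3
Drop 3: T rot1 at col 2 lands with bottom-row=3; cleared 0 line(s) (total 0); column heights now [0 2 6 5 2 1], max=6
Test piece S rot0 at col 3 (width 3): heights before test = [0 2 6 5 2 1]; fits = True

Answer: yes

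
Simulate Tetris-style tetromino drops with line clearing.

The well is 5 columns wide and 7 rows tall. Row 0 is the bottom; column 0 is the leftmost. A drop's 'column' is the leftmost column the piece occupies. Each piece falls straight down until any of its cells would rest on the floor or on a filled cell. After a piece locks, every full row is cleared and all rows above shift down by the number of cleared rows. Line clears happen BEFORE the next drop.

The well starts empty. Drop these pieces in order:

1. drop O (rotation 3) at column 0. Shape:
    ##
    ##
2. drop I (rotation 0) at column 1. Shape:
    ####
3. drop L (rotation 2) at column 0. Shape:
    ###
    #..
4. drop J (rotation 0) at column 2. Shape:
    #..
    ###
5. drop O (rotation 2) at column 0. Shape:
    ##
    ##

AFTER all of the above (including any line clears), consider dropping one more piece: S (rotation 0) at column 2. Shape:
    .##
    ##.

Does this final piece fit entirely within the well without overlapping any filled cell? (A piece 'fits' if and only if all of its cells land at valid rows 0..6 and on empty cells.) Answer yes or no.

Answer: yes

Derivation:
Drop 1: O rot3 at col 0 lands with bottom-row=0; cleared 0 line(s) (total 0); column heights now [2 2 0 0 0], max=2
Drop 2: I rot0 at col 1 lands with bottom-row=2; cleared 0 line(s) (total 0); column heights now [2 3 3 3 3], max=3
Drop 3: L rot2 at col 0 lands with bottom-row=2; cleared 1 line(s) (total 1); column heights now [3 3 3 0 0], max=3
Drop 4: J rot0 at col 2 lands with bottom-row=3; cleared 0 line(s) (total 1); column heights now [3 3 5 4 4], max=5
Drop 5: O rot2 at col 0 lands with bottom-row=3; cleared 1 line(s) (total 2); column heights now [4 4 4 0 0], max=4
Test piece S rot0 at col 2 (width 3): heights before test = [4 4 4 0 0]; fits = True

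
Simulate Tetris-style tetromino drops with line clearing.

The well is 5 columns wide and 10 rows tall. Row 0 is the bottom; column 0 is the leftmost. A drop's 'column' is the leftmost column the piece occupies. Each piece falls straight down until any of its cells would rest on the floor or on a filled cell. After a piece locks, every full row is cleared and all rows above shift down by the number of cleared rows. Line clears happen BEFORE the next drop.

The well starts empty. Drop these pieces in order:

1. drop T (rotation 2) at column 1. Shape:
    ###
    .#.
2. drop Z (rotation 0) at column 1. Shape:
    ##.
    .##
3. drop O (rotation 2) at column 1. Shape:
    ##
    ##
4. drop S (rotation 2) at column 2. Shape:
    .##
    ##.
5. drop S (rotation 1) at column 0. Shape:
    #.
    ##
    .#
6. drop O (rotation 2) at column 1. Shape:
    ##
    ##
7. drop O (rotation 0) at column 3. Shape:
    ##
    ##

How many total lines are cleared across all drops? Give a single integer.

Answer: 1

Derivation:
Drop 1: T rot2 at col 1 lands with bottom-row=0; cleared 0 line(s) (total 0); column heights now [0 2 2 2 0], max=2
Drop 2: Z rot0 at col 1 lands with bottom-row=2; cleared 0 line(s) (total 0); column heights now [0 4 4 3 0], max=4
Drop 3: O rot2 at col 1 lands with bottom-row=4; cleared 0 line(s) (total 0); column heights now [0 6 6 3 0], max=6
Drop 4: S rot2 at col 2 lands with bottom-row=6; cleared 0 line(s) (total 0); column heights now [0 6 7 8 8], max=8
Drop 5: S rot1 at col 0 lands with bottom-row=6; cleared 0 line(s) (total 0); column heights now [9 8 7 8 8], max=9
Drop 6: O rot2 at col 1 lands with bottom-row=8; cleared 0 line(s) (total 0); column heights now [9 10 10 8 8], max=10
Drop 7: O rot0 at col 3 lands with bottom-row=8; cleared 1 line(s) (total 1); column heights now [8 9 9 9 9], max=9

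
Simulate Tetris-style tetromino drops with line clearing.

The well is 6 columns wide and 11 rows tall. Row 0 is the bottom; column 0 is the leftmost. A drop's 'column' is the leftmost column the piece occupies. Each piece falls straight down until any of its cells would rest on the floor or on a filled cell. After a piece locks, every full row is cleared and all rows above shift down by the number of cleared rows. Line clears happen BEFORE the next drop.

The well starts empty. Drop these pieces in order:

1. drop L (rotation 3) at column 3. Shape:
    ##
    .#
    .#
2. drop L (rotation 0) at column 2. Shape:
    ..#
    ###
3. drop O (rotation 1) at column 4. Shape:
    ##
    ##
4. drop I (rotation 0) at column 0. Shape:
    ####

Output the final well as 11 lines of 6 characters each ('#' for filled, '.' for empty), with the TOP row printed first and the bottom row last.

Answer: ......
......
......
......
....##
....##
#####.
..###.
...##.
....#.
....#.

Derivation:
Drop 1: L rot3 at col 3 lands with bottom-row=0; cleared 0 line(s) (total 0); column heights now [0 0 0 3 3 0], max=3
Drop 2: L rot0 at col 2 lands with bottom-row=3; cleared 0 line(s) (total 0); column heights now [0 0 4 4 5 0], max=5
Drop 3: O rot1 at col 4 lands with bottom-row=5; cleared 0 line(s) (total 0); column heights now [0 0 4 4 7 7], max=7
Drop 4: I rot0 at col 0 lands with bottom-row=4; cleared 0 line(s) (total 0); column heights now [5 5 5 5 7 7], max=7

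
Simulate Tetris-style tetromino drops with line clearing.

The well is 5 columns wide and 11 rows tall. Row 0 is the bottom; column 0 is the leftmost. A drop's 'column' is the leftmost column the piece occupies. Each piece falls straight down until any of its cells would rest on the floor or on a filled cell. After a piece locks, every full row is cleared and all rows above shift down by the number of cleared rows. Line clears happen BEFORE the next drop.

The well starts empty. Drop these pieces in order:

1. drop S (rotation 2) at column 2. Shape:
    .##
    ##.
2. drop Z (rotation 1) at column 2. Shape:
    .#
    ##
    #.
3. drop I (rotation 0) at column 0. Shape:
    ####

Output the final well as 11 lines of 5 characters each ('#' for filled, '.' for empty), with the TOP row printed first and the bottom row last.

Drop 1: S rot2 at col 2 lands with bottom-row=0; cleared 0 line(s) (total 0); column heights now [0 0 1 2 2], max=2
Drop 2: Z rot1 at col 2 lands with bottom-row=1; cleared 0 line(s) (total 0); column heights now [0 0 3 4 2], max=4
Drop 3: I rot0 at col 0 lands with bottom-row=4; cleared 0 line(s) (total 0); column heights now [5 5 5 5 2], max=5

Answer: .....
.....
.....
.....
.....
.....
####.
...#.
..##.
..###
..##.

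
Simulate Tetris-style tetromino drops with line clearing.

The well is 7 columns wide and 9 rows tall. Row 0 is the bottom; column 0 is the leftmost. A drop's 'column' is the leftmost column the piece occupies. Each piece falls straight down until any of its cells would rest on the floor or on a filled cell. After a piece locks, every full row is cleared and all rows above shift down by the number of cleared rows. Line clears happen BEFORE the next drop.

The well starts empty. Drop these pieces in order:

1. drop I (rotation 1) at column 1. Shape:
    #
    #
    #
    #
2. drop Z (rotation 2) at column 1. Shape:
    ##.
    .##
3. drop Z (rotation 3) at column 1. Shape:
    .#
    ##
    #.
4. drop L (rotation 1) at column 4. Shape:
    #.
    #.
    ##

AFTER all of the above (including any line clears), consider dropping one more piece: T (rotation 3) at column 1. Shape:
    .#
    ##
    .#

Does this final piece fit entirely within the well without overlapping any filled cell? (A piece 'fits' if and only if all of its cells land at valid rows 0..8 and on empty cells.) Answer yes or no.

Answer: no

Derivation:
Drop 1: I rot1 at col 1 lands with bottom-row=0; cleared 0 line(s) (total 0); column heights now [0 4 0 0 0 0 0], max=4
Drop 2: Z rot2 at col 1 lands with bottom-row=3; cleared 0 line(s) (total 0); column heights now [0 5 5 4 0 0 0], max=5
Drop 3: Z rot3 at col 1 lands with bottom-row=5; cleared 0 line(s) (total 0); column heights now [0 7 8 4 0 0 0], max=8
Drop 4: L rot1 at col 4 lands with bottom-row=0; cleared 0 line(s) (total 0); column heights now [0 7 8 4 3 1 0], max=8
Test piece T rot3 at col 1 (width 2): heights before test = [0 7 8 4 3 1 0]; fits = False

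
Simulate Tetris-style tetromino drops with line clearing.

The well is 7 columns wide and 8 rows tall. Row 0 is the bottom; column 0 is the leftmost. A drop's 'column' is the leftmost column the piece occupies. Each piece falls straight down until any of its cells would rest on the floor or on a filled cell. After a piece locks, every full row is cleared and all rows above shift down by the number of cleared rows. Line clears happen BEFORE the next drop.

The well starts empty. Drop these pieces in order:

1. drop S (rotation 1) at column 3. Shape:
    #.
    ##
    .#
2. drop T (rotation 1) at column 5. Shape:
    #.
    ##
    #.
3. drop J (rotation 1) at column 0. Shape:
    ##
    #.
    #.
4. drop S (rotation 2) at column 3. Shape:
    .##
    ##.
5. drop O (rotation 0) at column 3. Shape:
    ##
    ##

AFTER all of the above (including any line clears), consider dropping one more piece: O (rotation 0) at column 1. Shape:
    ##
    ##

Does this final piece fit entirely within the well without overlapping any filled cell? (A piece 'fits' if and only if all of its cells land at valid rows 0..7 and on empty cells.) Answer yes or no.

Drop 1: S rot1 at col 3 lands with bottom-row=0; cleared 0 line(s) (total 0); column heights now [0 0 0 3 2 0 0], max=3
Drop 2: T rot1 at col 5 lands with bottom-row=0; cleared 0 line(s) (total 0); column heights now [0 0 0 3 2 3 2], max=3
Drop 3: J rot1 at col 0 lands with bottom-row=0; cleared 0 line(s) (total 0); column heights now [3 3 0 3 2 3 2], max=3
Drop 4: S rot2 at col 3 lands with bottom-row=3; cleared 0 line(s) (total 0); column heights now [3 3 0 4 5 5 2], max=5
Drop 5: O rot0 at col 3 lands with bottom-row=5; cleared 0 line(s) (total 0); column heights now [3 3 0 7 7 5 2], max=7
Test piece O rot0 at col 1 (width 2): heights before test = [3 3 0 7 7 5 2]; fits = True

Answer: yes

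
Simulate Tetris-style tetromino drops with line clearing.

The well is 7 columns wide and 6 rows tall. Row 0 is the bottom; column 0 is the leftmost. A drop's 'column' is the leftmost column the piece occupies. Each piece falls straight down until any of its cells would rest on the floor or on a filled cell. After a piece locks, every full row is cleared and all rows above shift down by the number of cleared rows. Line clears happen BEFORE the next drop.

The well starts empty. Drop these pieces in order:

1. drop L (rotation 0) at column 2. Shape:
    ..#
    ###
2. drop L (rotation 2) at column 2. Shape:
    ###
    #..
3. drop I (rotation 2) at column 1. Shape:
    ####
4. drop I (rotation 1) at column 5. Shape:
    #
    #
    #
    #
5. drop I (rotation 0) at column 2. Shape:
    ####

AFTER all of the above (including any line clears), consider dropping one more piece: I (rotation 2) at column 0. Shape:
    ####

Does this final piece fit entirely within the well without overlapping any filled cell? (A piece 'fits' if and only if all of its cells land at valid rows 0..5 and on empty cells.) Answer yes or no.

Drop 1: L rot0 at col 2 lands with bottom-row=0; cleared 0 line(s) (total 0); column heights now [0 0 1 1 2 0 0], max=2
Drop 2: L rot2 at col 2 lands with bottom-row=1; cleared 0 line(s) (total 0); column heights now [0 0 3 3 3 0 0], max=3
Drop 3: I rot2 at col 1 lands with bottom-row=3; cleared 0 line(s) (total 0); column heights now [0 4 4 4 4 0 0], max=4
Drop 4: I rot1 at col 5 lands with bottom-row=0; cleared 0 line(s) (total 0); column heights now [0 4 4 4 4 4 0], max=4
Drop 5: I rot0 at col 2 lands with bottom-row=4; cleared 0 line(s) (total 0); column heights now [0 4 5 5 5 5 0], max=5
Test piece I rot2 at col 0 (width 4): heights before test = [0 4 5 5 5 5 0]; fits = True

Answer: yes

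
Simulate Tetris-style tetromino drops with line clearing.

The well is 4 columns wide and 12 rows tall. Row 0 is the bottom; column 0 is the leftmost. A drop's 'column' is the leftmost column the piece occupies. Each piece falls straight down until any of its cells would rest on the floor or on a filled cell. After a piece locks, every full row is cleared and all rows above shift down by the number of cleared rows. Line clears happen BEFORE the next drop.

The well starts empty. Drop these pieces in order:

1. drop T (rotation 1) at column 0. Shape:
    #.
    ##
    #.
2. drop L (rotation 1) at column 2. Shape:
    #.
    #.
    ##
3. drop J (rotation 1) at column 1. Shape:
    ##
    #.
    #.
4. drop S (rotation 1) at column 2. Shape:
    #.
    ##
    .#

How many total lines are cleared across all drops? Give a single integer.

Drop 1: T rot1 at col 0 lands with bottom-row=0; cleared 0 line(s) (total 0); column heights now [3 2 0 0], max=3
Drop 2: L rot1 at col 2 lands with bottom-row=0; cleared 0 line(s) (total 0); column heights now [3 2 3 1], max=3
Drop 3: J rot1 at col 1 lands with bottom-row=2; cleared 0 line(s) (total 0); column heights now [3 5 5 1], max=5
Drop 4: S rot1 at col 2 lands with bottom-row=4; cleared 0 line(s) (total 0); column heights now [3 5 7 6], max=7

Answer: 0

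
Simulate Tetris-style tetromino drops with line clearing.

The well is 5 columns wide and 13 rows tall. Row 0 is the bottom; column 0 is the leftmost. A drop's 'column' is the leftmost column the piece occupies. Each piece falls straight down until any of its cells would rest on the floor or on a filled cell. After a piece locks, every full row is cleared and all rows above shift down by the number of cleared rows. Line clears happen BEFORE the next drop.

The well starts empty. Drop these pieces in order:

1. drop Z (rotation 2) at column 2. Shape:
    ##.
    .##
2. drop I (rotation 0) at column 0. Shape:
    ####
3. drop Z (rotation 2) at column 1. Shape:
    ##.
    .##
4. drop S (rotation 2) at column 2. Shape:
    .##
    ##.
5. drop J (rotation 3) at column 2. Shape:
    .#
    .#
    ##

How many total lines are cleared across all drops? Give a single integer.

Answer: 0

Derivation:
Drop 1: Z rot2 at col 2 lands with bottom-row=0; cleared 0 line(s) (total 0); column heights now [0 0 2 2 1], max=2
Drop 2: I rot0 at col 0 lands with bottom-row=2; cleared 0 line(s) (total 0); column heights now [3 3 3 3 1], max=3
Drop 3: Z rot2 at col 1 lands with bottom-row=3; cleared 0 line(s) (total 0); column heights now [3 5 5 4 1], max=5
Drop 4: S rot2 at col 2 lands with bottom-row=5; cleared 0 line(s) (total 0); column heights now [3 5 6 7 7], max=7
Drop 5: J rot3 at col 2 lands with bottom-row=7; cleared 0 line(s) (total 0); column heights now [3 5 8 10 7], max=10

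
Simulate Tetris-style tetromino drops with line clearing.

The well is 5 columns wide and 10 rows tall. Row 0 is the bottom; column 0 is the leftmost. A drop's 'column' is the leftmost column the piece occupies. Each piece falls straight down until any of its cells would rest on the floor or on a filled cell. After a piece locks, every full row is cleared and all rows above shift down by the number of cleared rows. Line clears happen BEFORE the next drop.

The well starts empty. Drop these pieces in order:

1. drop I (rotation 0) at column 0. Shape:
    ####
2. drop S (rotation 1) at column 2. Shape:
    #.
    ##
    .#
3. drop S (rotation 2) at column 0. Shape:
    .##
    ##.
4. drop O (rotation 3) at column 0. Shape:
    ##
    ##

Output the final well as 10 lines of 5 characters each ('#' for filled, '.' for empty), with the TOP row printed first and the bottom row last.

Answer: .....
.....
.....
##...
##...
.##..
###..
..##.
...#.
####.

Derivation:
Drop 1: I rot0 at col 0 lands with bottom-row=0; cleared 0 line(s) (total 0); column heights now [1 1 1 1 0], max=1
Drop 2: S rot1 at col 2 lands with bottom-row=1; cleared 0 line(s) (total 0); column heights now [1 1 4 3 0], max=4
Drop 3: S rot2 at col 0 lands with bottom-row=3; cleared 0 line(s) (total 0); column heights now [4 5 5 3 0], max=5
Drop 4: O rot3 at col 0 lands with bottom-row=5; cleared 0 line(s) (total 0); column heights now [7 7 5 3 0], max=7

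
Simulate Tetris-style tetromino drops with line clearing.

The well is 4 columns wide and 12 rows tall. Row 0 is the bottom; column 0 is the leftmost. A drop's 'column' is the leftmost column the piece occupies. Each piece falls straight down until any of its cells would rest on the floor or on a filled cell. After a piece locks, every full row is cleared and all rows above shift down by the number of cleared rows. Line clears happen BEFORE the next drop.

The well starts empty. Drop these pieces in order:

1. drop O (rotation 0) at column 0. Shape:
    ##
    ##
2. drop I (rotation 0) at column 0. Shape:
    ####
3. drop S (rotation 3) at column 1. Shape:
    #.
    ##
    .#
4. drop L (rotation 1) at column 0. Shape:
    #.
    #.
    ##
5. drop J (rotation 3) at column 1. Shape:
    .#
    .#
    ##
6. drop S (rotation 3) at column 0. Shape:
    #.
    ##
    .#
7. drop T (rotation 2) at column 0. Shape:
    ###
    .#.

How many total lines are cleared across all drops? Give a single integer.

Drop 1: O rot0 at col 0 lands with bottom-row=0; cleared 0 line(s) (total 0); column heights now [2 2 0 0], max=2
Drop 2: I rot0 at col 0 lands with bottom-row=2; cleared 1 line(s) (total 1); column heights now [2 2 0 0], max=2
Drop 3: S rot3 at col 1 lands with bottom-row=1; cleared 0 line(s) (total 1); column heights now [2 4 3 0], max=4
Drop 4: L rot1 at col 0 lands with bottom-row=4; cleared 0 line(s) (total 1); column heights now [7 5 3 0], max=7
Drop 5: J rot3 at col 1 lands with bottom-row=5; cleared 0 line(s) (total 1); column heights now [7 6 8 0], max=8
Drop 6: S rot3 at col 0 lands with bottom-row=6; cleared 0 line(s) (total 1); column heights now [9 8 8 0], max=9
Drop 7: T rot2 at col 0 lands with bottom-row=8; cleared 0 line(s) (total 1); column heights now [10 10 10 0], max=10

Answer: 1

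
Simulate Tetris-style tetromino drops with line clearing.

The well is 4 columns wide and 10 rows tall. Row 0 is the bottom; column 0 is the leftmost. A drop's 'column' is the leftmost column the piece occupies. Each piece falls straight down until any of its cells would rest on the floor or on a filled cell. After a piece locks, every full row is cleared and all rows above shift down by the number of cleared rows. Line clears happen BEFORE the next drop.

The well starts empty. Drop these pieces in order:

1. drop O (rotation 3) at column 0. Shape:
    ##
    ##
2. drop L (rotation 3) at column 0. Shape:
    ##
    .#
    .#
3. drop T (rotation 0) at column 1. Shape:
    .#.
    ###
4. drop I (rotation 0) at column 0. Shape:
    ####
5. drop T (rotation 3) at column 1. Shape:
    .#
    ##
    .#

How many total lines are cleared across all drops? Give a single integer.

Answer: 1

Derivation:
Drop 1: O rot3 at col 0 lands with bottom-row=0; cleared 0 line(s) (total 0); column heights now [2 2 0 0], max=2
Drop 2: L rot3 at col 0 lands with bottom-row=2; cleared 0 line(s) (total 0); column heights now [5 5 0 0], max=5
Drop 3: T rot0 at col 1 lands with bottom-row=5; cleared 0 line(s) (total 0); column heights now [5 6 7 6], max=7
Drop 4: I rot0 at col 0 lands with bottom-row=7; cleared 1 line(s) (total 1); column heights now [5 6 7 6], max=7
Drop 5: T rot3 at col 1 lands with bottom-row=7; cleared 0 line(s) (total 1); column heights now [5 9 10 6], max=10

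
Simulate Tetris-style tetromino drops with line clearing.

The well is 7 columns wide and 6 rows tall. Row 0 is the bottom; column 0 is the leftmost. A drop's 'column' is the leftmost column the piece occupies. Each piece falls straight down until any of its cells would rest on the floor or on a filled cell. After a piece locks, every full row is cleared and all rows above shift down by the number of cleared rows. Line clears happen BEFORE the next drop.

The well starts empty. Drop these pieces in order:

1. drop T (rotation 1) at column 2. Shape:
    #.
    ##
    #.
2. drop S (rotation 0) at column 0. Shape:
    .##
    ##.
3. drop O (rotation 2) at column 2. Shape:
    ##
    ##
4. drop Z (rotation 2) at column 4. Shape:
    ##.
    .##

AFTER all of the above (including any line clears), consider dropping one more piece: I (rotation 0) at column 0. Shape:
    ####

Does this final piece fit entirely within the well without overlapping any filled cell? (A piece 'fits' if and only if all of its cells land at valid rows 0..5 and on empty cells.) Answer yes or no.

Answer: no

Derivation:
Drop 1: T rot1 at col 2 lands with bottom-row=0; cleared 0 line(s) (total 0); column heights now [0 0 3 2 0 0 0], max=3
Drop 2: S rot0 at col 0 lands with bottom-row=2; cleared 0 line(s) (total 0); column heights now [3 4 4 2 0 0 0], max=4
Drop 3: O rot2 at col 2 lands with bottom-row=4; cleared 0 line(s) (total 0); column heights now [3 4 6 6 0 0 0], max=6
Drop 4: Z rot2 at col 4 lands with bottom-row=0; cleared 0 line(s) (total 0); column heights now [3 4 6 6 2 2 1], max=6
Test piece I rot0 at col 0 (width 4): heights before test = [3 4 6 6 2 2 1]; fits = False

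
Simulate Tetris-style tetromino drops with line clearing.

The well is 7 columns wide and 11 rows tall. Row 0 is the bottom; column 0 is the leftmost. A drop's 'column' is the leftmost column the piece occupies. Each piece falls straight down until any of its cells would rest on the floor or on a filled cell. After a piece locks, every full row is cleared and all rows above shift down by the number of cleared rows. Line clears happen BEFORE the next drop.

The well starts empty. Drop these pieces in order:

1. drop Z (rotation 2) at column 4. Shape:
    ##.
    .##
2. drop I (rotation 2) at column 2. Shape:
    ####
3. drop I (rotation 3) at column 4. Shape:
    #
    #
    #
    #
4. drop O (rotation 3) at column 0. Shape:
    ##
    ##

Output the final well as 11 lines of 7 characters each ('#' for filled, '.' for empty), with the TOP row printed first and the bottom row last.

Answer: .......
.......
.......
.......
....#..
....#..
....#..
....#..
..####.
##..##.
##...##

Derivation:
Drop 1: Z rot2 at col 4 lands with bottom-row=0; cleared 0 line(s) (total 0); column heights now [0 0 0 0 2 2 1], max=2
Drop 2: I rot2 at col 2 lands with bottom-row=2; cleared 0 line(s) (total 0); column heights now [0 0 3 3 3 3 1], max=3
Drop 3: I rot3 at col 4 lands with bottom-row=3; cleared 0 line(s) (total 0); column heights now [0 0 3 3 7 3 1], max=7
Drop 4: O rot3 at col 0 lands with bottom-row=0; cleared 0 line(s) (total 0); column heights now [2 2 3 3 7 3 1], max=7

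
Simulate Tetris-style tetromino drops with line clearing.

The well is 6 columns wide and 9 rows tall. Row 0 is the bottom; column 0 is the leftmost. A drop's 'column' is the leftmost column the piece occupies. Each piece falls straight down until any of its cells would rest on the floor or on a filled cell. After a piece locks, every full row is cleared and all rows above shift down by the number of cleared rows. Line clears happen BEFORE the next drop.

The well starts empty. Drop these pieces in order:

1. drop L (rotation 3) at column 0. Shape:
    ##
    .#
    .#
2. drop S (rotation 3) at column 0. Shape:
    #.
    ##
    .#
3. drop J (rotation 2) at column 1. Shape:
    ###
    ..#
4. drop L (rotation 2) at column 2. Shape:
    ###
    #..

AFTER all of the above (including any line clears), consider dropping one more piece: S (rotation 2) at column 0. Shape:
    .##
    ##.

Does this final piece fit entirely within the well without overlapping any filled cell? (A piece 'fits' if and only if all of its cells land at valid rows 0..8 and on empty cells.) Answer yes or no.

Answer: yes

Derivation:
Drop 1: L rot3 at col 0 lands with bottom-row=0; cleared 0 line(s) (total 0); column heights now [3 3 0 0 0 0], max=3
Drop 2: S rot3 at col 0 lands with bottom-row=3; cleared 0 line(s) (total 0); column heights now [6 5 0 0 0 0], max=6
Drop 3: J rot2 at col 1 lands with bottom-row=4; cleared 0 line(s) (total 0); column heights now [6 6 6 6 0 0], max=6
Drop 4: L rot2 at col 2 lands with bottom-row=6; cleared 0 line(s) (total 0); column heights now [6 6 8 8 8 0], max=8
Test piece S rot2 at col 0 (width 3): heights before test = [6 6 8 8 8 0]; fits = True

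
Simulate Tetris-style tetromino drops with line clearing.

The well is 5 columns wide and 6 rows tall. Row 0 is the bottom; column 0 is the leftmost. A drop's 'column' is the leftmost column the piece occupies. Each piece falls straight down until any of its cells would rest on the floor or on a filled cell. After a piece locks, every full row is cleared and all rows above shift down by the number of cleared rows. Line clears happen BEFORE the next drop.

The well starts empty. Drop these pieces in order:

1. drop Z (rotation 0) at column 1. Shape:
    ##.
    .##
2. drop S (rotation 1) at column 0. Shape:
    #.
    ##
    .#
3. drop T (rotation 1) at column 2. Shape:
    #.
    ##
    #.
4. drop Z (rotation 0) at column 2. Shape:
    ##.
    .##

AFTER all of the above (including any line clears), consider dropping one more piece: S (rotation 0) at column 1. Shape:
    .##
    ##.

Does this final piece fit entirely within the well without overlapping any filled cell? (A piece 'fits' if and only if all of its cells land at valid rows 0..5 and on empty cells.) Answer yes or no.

Drop 1: Z rot0 at col 1 lands with bottom-row=0; cleared 0 line(s) (total 0); column heights now [0 2 2 1 0], max=2
Drop 2: S rot1 at col 0 lands with bottom-row=2; cleared 0 line(s) (total 0); column heights now [5 4 2 1 0], max=5
Drop 3: T rot1 at col 2 lands with bottom-row=2; cleared 0 line(s) (total 0); column heights now [5 4 5 4 0], max=5
Drop 4: Z rot0 at col 2 lands with bottom-row=4; cleared 0 line(s) (total 0); column heights now [5 4 6 6 5], max=6
Test piece S rot0 at col 1 (width 3): heights before test = [5 4 6 6 5]; fits = False

Answer: no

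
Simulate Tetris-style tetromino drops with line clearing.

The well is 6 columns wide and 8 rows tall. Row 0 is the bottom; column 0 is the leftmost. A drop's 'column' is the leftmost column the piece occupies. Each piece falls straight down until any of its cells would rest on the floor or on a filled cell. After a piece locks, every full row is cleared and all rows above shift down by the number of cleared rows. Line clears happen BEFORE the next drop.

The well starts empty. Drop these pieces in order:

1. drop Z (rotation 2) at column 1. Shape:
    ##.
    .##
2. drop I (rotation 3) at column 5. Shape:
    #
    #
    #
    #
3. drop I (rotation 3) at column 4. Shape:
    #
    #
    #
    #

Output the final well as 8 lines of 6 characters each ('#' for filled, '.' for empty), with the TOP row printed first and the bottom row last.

Answer: ......
......
......
......
....##
....##
.##.##
..####

Derivation:
Drop 1: Z rot2 at col 1 lands with bottom-row=0; cleared 0 line(s) (total 0); column heights now [0 2 2 1 0 0], max=2
Drop 2: I rot3 at col 5 lands with bottom-row=0; cleared 0 line(s) (total 0); column heights now [0 2 2 1 0 4], max=4
Drop 3: I rot3 at col 4 lands with bottom-row=0; cleared 0 line(s) (total 0); column heights now [0 2 2 1 4 4], max=4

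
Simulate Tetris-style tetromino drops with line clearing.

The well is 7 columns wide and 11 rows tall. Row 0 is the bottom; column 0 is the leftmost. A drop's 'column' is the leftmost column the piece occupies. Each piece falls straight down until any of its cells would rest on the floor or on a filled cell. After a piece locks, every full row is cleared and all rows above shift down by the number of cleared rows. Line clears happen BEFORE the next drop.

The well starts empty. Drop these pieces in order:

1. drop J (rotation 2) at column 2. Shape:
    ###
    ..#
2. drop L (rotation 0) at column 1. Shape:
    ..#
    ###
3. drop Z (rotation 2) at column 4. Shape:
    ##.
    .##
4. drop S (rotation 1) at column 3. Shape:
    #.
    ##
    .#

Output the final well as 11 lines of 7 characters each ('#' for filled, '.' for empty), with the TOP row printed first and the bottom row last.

Drop 1: J rot2 at col 2 lands with bottom-row=0; cleared 0 line(s) (total 0); column heights now [0 0 2 2 2 0 0], max=2
Drop 2: L rot0 at col 1 lands with bottom-row=2; cleared 0 line(s) (total 0); column heights now [0 3 3 4 2 0 0], max=4
Drop 3: Z rot2 at col 4 lands with bottom-row=1; cleared 0 line(s) (total 0); column heights now [0 3 3 4 3 3 2], max=4
Drop 4: S rot1 at col 3 lands with bottom-row=3; cleared 0 line(s) (total 0); column heights now [0 3 3 6 5 3 2], max=6

Answer: .......
.......
.......
.......
.......
...#...
...##..
...##..
.#####.
..#####
....#..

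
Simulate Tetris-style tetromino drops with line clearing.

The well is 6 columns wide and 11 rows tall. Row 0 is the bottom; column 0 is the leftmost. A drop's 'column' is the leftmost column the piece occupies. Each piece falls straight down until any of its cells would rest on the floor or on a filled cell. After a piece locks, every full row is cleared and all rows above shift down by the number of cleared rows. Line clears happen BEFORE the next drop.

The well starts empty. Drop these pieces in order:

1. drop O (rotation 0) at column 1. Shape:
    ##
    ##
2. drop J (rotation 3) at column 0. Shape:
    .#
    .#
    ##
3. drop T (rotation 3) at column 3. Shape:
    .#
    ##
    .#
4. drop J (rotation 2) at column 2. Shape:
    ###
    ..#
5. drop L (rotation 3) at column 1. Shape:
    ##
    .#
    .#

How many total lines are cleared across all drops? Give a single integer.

Answer: 0

Derivation:
Drop 1: O rot0 at col 1 lands with bottom-row=0; cleared 0 line(s) (total 0); column heights now [0 2 2 0 0 0], max=2
Drop 2: J rot3 at col 0 lands with bottom-row=2; cleared 0 line(s) (total 0); column heights now [3 5 2 0 0 0], max=5
Drop 3: T rot3 at col 3 lands with bottom-row=0; cleared 0 line(s) (total 0); column heights now [3 5 2 2 3 0], max=5
Drop 4: J rot2 at col 2 lands with bottom-row=3; cleared 0 line(s) (total 0); column heights now [3 5 5 5 5 0], max=5
Drop 5: L rot3 at col 1 lands with bottom-row=5; cleared 0 line(s) (total 0); column heights now [3 8 8 5 5 0], max=8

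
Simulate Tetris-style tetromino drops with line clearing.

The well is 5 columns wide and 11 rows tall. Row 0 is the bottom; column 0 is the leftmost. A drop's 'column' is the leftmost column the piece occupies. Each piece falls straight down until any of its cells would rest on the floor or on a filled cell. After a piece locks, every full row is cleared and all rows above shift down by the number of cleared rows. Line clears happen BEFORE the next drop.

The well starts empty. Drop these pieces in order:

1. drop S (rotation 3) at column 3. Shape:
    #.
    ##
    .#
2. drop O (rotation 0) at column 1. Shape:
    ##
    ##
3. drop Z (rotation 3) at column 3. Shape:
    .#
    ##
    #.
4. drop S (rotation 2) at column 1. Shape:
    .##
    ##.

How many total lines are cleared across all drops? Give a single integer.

Drop 1: S rot3 at col 3 lands with bottom-row=0; cleared 0 line(s) (total 0); column heights now [0 0 0 3 2], max=3
Drop 2: O rot0 at col 1 lands with bottom-row=0; cleared 0 line(s) (total 0); column heights now [0 2 2 3 2], max=3
Drop 3: Z rot3 at col 3 lands with bottom-row=3; cleared 0 line(s) (total 0); column heights now [0 2 2 5 6], max=6
Drop 4: S rot2 at col 1 lands with bottom-row=4; cleared 0 line(s) (total 0); column heights now [0 5 6 6 6], max=6

Answer: 0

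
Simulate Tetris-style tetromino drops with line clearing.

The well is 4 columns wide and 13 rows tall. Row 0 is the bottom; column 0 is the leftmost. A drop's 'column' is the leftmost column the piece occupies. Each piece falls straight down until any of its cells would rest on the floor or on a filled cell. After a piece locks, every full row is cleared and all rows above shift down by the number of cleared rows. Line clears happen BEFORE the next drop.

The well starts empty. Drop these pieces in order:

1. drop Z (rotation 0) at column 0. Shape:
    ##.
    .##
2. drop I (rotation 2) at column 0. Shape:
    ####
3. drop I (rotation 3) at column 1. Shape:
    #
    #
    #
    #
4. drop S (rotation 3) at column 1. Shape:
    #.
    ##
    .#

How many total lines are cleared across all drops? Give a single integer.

Drop 1: Z rot0 at col 0 lands with bottom-row=0; cleared 0 line(s) (total 0); column heights now [2 2 1 0], max=2
Drop 2: I rot2 at col 0 lands with bottom-row=2; cleared 1 line(s) (total 1); column heights now [2 2 1 0], max=2
Drop 3: I rot3 at col 1 lands with bottom-row=2; cleared 0 line(s) (total 1); column heights now [2 6 1 0], max=6
Drop 4: S rot3 at col 1 lands with bottom-row=5; cleared 0 line(s) (total 1); column heights now [2 8 7 0], max=8

Answer: 1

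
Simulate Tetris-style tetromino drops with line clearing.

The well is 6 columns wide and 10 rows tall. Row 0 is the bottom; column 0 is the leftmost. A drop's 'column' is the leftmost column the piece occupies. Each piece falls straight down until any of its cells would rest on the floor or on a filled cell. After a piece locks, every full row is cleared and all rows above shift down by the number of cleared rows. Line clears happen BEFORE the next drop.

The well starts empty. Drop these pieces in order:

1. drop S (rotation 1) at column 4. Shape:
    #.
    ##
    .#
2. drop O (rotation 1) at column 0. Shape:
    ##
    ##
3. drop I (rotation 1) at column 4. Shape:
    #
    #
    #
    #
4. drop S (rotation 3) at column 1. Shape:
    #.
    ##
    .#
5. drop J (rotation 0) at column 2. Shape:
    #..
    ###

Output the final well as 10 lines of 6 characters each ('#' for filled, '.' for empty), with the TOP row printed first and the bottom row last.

Answer: ......
..#...
..###.
....#.
....#.
....#.
.#..#.
.##.#.
###.##
##...#

Derivation:
Drop 1: S rot1 at col 4 lands with bottom-row=0; cleared 0 line(s) (total 0); column heights now [0 0 0 0 3 2], max=3
Drop 2: O rot1 at col 0 lands with bottom-row=0; cleared 0 line(s) (total 0); column heights now [2 2 0 0 3 2], max=3
Drop 3: I rot1 at col 4 lands with bottom-row=3; cleared 0 line(s) (total 0); column heights now [2 2 0 0 7 2], max=7
Drop 4: S rot3 at col 1 lands with bottom-row=1; cleared 0 line(s) (total 0); column heights now [2 4 3 0 7 2], max=7
Drop 5: J rot0 at col 2 lands with bottom-row=7; cleared 0 line(s) (total 0); column heights now [2 4 9 8 8 2], max=9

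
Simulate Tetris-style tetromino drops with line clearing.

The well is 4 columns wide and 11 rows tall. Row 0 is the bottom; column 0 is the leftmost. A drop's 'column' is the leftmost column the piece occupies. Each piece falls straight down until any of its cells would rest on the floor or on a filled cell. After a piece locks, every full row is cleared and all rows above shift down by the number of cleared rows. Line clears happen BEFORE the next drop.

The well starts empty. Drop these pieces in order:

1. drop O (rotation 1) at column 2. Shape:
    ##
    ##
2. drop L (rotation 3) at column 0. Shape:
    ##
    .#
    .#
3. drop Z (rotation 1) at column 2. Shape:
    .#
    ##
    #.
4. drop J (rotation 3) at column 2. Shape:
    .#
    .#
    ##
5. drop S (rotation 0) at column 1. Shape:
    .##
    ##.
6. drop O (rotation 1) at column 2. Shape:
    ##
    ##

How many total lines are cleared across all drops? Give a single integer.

Answer: 0

Derivation:
Drop 1: O rot1 at col 2 lands with bottom-row=0; cleared 0 line(s) (total 0); column heights now [0 0 2 2], max=2
Drop 2: L rot3 at col 0 lands with bottom-row=0; cleared 0 line(s) (total 0); column heights now [3 3 2 2], max=3
Drop 3: Z rot1 at col 2 lands with bottom-row=2; cleared 0 line(s) (total 0); column heights now [3 3 4 5], max=5
Drop 4: J rot3 at col 2 lands with bottom-row=5; cleared 0 line(s) (total 0); column heights now [3 3 6 8], max=8
Drop 5: S rot0 at col 1 lands with bottom-row=7; cleared 0 line(s) (total 0); column heights now [3 8 9 9], max=9
Drop 6: O rot1 at col 2 lands with bottom-row=9; cleared 0 line(s) (total 0); column heights now [3 8 11 11], max=11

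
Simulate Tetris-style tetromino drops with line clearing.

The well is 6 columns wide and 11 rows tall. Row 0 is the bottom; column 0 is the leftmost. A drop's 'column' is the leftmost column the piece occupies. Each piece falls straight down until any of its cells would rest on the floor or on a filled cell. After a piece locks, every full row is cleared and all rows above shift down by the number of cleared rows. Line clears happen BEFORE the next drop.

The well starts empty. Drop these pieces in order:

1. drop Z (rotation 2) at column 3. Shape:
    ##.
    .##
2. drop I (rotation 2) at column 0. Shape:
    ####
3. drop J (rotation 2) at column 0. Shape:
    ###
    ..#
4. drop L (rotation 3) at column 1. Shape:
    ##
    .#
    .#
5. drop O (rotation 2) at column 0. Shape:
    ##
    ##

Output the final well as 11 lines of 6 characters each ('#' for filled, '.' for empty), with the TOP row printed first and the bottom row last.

Answer: ......
##....
##....
.##...
..#...
..#...
###...
..#...
####..
...##.
....##

Derivation:
Drop 1: Z rot2 at col 3 lands with bottom-row=0; cleared 0 line(s) (total 0); column heights now [0 0 0 2 2 1], max=2
Drop 2: I rot2 at col 0 lands with bottom-row=2; cleared 0 line(s) (total 0); column heights now [3 3 3 3 2 1], max=3
Drop 3: J rot2 at col 0 lands with bottom-row=3; cleared 0 line(s) (total 0); column heights now [5 5 5 3 2 1], max=5
Drop 4: L rot3 at col 1 lands with bottom-row=5; cleared 0 line(s) (total 0); column heights now [5 8 8 3 2 1], max=8
Drop 5: O rot2 at col 0 lands with bottom-row=8; cleared 0 line(s) (total 0); column heights now [10 10 8 3 2 1], max=10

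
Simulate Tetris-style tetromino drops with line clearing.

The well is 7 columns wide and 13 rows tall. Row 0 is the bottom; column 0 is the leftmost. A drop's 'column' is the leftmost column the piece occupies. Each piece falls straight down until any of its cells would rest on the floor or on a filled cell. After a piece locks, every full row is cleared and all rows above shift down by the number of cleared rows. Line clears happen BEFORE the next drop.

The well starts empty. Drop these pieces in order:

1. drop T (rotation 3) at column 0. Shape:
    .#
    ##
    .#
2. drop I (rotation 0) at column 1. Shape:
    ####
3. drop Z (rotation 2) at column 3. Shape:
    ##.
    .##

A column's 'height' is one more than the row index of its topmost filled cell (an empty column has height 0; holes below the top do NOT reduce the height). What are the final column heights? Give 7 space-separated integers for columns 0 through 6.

Answer: 2 4 4 6 6 5 0

Derivation:
Drop 1: T rot3 at col 0 lands with bottom-row=0; cleared 0 line(s) (total 0); column heights now [2 3 0 0 0 0 0], max=3
Drop 2: I rot0 at col 1 lands with bottom-row=3; cleared 0 line(s) (total 0); column heights now [2 4 4 4 4 0 0], max=4
Drop 3: Z rot2 at col 3 lands with bottom-row=4; cleared 0 line(s) (total 0); column heights now [2 4 4 6 6 5 0], max=6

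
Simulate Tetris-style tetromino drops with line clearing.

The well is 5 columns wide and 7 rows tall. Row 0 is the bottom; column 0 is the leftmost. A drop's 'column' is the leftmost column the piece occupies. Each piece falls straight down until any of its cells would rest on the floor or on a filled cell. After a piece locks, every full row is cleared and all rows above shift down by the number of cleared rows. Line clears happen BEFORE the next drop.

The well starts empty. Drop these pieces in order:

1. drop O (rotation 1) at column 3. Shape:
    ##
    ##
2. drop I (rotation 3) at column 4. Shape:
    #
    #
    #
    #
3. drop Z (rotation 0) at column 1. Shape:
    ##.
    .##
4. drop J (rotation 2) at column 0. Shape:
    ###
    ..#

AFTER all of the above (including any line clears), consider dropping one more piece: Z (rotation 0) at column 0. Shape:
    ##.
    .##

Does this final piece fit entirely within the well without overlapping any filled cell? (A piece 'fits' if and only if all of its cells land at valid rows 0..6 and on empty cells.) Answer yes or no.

Answer: no

Derivation:
Drop 1: O rot1 at col 3 lands with bottom-row=0; cleared 0 line(s) (total 0); column heights now [0 0 0 2 2], max=2
Drop 2: I rot3 at col 4 lands with bottom-row=2; cleared 0 line(s) (total 0); column heights now [0 0 0 2 6], max=6
Drop 3: Z rot0 at col 1 lands with bottom-row=2; cleared 0 line(s) (total 0); column heights now [0 4 4 3 6], max=6
Drop 4: J rot2 at col 0 lands with bottom-row=4; cleared 0 line(s) (total 0); column heights now [6 6 6 3 6], max=6
Test piece Z rot0 at col 0 (width 3): heights before test = [6 6 6 3 6]; fits = False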